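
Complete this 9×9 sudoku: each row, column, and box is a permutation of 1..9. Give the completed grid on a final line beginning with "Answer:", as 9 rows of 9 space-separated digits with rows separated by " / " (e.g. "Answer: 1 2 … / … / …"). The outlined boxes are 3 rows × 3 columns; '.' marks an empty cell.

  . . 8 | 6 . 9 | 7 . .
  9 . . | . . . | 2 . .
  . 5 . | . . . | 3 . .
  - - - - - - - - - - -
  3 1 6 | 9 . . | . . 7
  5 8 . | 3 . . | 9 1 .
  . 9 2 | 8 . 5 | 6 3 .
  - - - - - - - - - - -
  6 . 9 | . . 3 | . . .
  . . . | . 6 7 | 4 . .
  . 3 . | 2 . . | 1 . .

Step 1. [r6c9∈{4}] only 4 remains possible at r6c9. So r6c9=4.
Step 2. [r5c3∈{4,7}] r5c3 is the only open cell in box 4 admitting 4, so r5c3=4.
Step 3. [r9c5∈{4,5,8,9}] r9c5 is the only open cell in col 5 admitting 9. So r9c5=9.
Step 4. [r5c9∈{2}] r5c9 is down to just 2. So r5c9=2.
Step 5. [r6c5∈{1,7}] r6c5 is the only open cell in row 6 admitting 1. So r6c5=1.
Step 6. [r7c4∈{1,4,5}] r7c4 is the only open cell in row 7 admitting 1 ⇒ r7c4=1.
Step 7. [r8c4∈{5}] nothing but 5 survives at r8c4 ⇒ r8c4=5.
Step 8. [r1c5∈{2,3,4,5}] across row 1, 3 lands solely at r1c5. So r1c5=3.
Step 9. [r2c5∈{4,5,7,8}] across col 5, 5 lands solely at r2c5. So r2c5=5.
Step 10. [r8c2∈{2}] r8c2's peers cover all but 2. So r8c2=2.
Step 11. [r1c2∈{4}] nothing but 4 survives at r1c2, so r1c2=4.
Step 12. [r7c2∈{7}] r7c2 has the single candidate 7, so r7c2=7.
Step 13. [r7c5∈{4,8}] r7c5 is the only open cell in row 7 admitting 4 ⇒ r7c5=4.
Step 14. [r3c5∈{2,7,8}] 8 has one home in col 5: r3c5 ⇒ r3c5=8.
Step 15. [r3c6∈{1,2,4}] r3c6 is the only open cell in box 2 admitting 2 ⇒ r3c6=2.
Step 16. [r1c8∈{5}] nothing but 5 survives at r1c8 ⇒ r1c8=5.
Step 17. [r4c8∈{8}] nothing but 8 survives at r4c8 ⇒ r4c8=8.
Step 18. [r2c9∈{1,6,8}] across row 2, 8 lands solely at r2c9. So r2c9=8.
Step 19. [r8c3∈{1}] r8c3's peers cover all but 1. So r8c3=1.
Step 20. [r3c3∈{7}] r3c3 is down to just 7. So r3c3=7.
Step 21. [r3c4∈{4}] r3c4 has the single candidate 4 ⇒ r3c4=4.
Step 22. [r1c9∈{1}] nothing but 1 survives at r1c9. So r1c9=1.
Step 23. [r8c8∈{9}] r8c8 is down to just 9. So r8c8=9.
Step 24. [r3c8∈{6}] only 6 remains possible at r3c8, so r3c8=6.
Step 25. [r7c9∈{5}] r7c9's peers cover all but 5, so r7c9=5.
Step 26. [r8c1∈{8}] nothing but 8 survives at r8c1 ⇒ r8c1=8.
Step 27. [r3c1∈{1}] r3c1 is down to just 1, so r3c1=1.
Step 28. [r9c8∈{7}] only 7 remains possible at r9c8 ⇒ r9c8=7.
Step 29. [r7c8∈{2}] nothing but 2 survives at r7c8. So r7c8=2.
Step 30. [r2c4∈{7}] nothing but 7 survives at r2c4. So r2c4=7.
Step 31. [r9c9∈{6}] r9c9 is down to just 6 ⇒ r9c9=6.
Step 32. [r4c6∈{4}] nothing but 4 survives at r4c6, so r4c6=4.
Step 33. [r4c5∈{2}] r4c5's peers cover all but 2, so r4c5=2.
Step 34. [r9c1∈{4}] nothing but 4 survives at r9c1. So r9c1=4.
Step 35. [r2c2∈{6}] nothing but 6 survives at r2c2 ⇒ r2c2=6.
Step 36. [r5c6∈{6}] nothing but 6 survives at r5c6, so r5c6=6.
Step 37. [r7c7∈{8}] nothing but 8 survives at r7c7 ⇒ r7c7=8.
Step 38. [r1c1∈{2}] r1c1 has the single candidate 2. So r1c1=2.
Step 39. [r2c6∈{1}] r2c6 has the single candidate 1 ⇒ r2c6=1.
Step 40. [r5c5∈{7}] r5c5's peers cover all but 7, so r5c5=7.
Step 41. [r2c3∈{3}] nothing but 3 survives at r2c3, so r2c3=3.
Step 42. [r2c8∈{4}] r2c8 has the single candidate 4. So r2c8=4.
Step 43. [r9c6∈{8}] only 8 remains possible at r9c6. So r9c6=8.
Step 44. [r4c7∈{5}] r4c7 is down to just 5 ⇒ r4c7=5.
Step 45. [r9c3∈{5}] r9c3's peers cover all but 5. So r9c3=5.
Step 46. [r3c9∈{9}] nothing but 9 survives at r3c9, so r3c9=9.
Step 47. [r8c9∈{3}] r8c9 is down to just 3. So r8c9=3.
Step 48. [r6c1∈{7}] only 7 remains possible at r6c1. So r6c1=7.

Answer: 2 4 8 6 3 9 7 5 1 / 9 6 3 7 5 1 2 4 8 / 1 5 7 4 8 2 3 6 9 / 3 1 6 9 2 4 5 8 7 / 5 8 4 3 7 6 9 1 2 / 7 9 2 8 1 5 6 3 4 / 6 7 9 1 4 3 8 2 5 / 8 2 1 5 6 7 4 9 3 / 4 3 5 2 9 8 1 7 6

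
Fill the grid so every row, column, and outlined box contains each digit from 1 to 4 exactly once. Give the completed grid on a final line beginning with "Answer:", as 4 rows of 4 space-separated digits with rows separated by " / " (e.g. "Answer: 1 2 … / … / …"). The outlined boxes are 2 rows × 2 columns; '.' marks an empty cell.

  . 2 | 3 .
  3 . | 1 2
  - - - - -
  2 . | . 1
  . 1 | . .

Step 1. [r4c1∈{4}] r4c1 is down to just 4. So r4c1=4.
Step 2. [r1c1∈{1}] r1c1 has the single candidate 1, so r1c1=1.
Step 3. [r4c4∈{3}] r4c4's peers cover all but 3. So r4c4=3.
Step 4. [r1c4∈{4}] r1c4 is down to just 4 ⇒ r1c4=4.
Step 5. [r4c3∈{2}] only 2 remains possible at r4c3. So r4c3=2.
Step 6. [r3c3∈{4}] r3c3's peers cover all but 4. So r3c3=4.
Step 7. [r2c2∈{4}] r2c2 has the single candidate 4. So r2c2=4.
Step 8. [r3c2∈{3}] r3c2 has the single candidate 3 ⇒ r3c2=3.

Answer: 1 2 3 4 / 3 4 1 2 / 2 3 4 1 / 4 1 2 3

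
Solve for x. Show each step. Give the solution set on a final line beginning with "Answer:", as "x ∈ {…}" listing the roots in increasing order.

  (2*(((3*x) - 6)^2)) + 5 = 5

Step 1. [(2*(((3*x) - 6)^2)) + 5 = 5] peel the +5: subtract 5 from each side. So sub: 2*(((3*x) - 6)^2) = 0.
Step 2. [2*(((3*x) - 6)^2) = 0] 2·(inner) — divide through by 2, so div: ((3*x) - 6)^2 = 0.
Step 3. [((3*x) - 6)^2 = 0] LHS squared, RHS 0 ≥ 0: apply √ (±). So sqrt: (3*x) - 6 = 0.
Step 4. [(3*x) - 6 = 0] common factor 3 (LHS and 0) — divide through. So factor: x - 2 = 0.
Step 5. [x - 2 = 0] 2 comes off first (add 2). So sub: x = 2.

Answer: x ∈ {2}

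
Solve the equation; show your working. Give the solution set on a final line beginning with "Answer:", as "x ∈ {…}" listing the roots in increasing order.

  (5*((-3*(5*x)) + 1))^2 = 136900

Step 1. [(5*((-3*(5*x)) + 1))^2 = 136900] √ both sides: 136900 ≥ 0 gives two branches, so sqrt: 5*((-3*(5*x)) + 1) = 370 or -370.
Step 2. [5*((-3*(5*x)) + 1) = 370 or -370] divide by the outer 5, so div: (-3*(5*x)) + 1 = 74 or -74.
Step 3. [(-3*(5*x)) + 1 = 74 or -74] peel the +1: subtract 1 from each side ⇒ sub: -3*(5*x) = 73 or -75.
Step 4. [-3*(5*x) = 73 or -75] LHS = -3·(…); ÷-3 both sides. So div: 5*x = -73/3 or 25.
Step 5. [5*x = -73/3 or 25] 5 out front; divide by 5 ⇒ div: x = -73/15 or 5.

Answer: x ∈ {-73/15, 5}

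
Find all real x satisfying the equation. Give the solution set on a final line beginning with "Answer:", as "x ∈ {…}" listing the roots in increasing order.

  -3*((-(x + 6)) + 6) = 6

Step 1. [-3*((-(x + 6)) + 6) = 6] -3 out front; divide by -3, so div: (-(x + 6)) + 6 = -2.
Step 2. [(-(x + 6)) + 6 = -2] subtract 6: x sits inside (… + 6) ⇒ sub: -(x + 6) = -8.
Step 3. [-(x + 6) = -8] LHS negated; negate both sides ⇒ neg: x + 6 = 8.
Step 4. [x + 6 = 8] subtract 6: x sits inside (… + 6), so sub: x = 2.

Answer: x ∈ {2}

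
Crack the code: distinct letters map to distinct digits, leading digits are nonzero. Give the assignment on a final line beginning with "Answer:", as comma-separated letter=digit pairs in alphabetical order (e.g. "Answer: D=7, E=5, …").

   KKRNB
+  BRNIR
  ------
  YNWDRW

Step 1. [Y] Y is the leading digit of a 6-digit sum of two 5-digit numbers; the final carry is exactly 1 ⇒ Y=1.
Step 2. [col 1: B + R ≡ W (mod 10)] no forcing yet in column 1 (carry-in 0); B=7 is free and consistent — try it. So B=7.
Step 3. [col 1: B + R ≡ W (mod 10)] column 1 (B + R ≡ W (mod 10), carry-in 0) doesn't pin W yet; pick W=5 and continue ⇒ W=5.
Step 4. [col 1: B + R ≡ W (mod 10)] column 1: given B=7, W=5, carry-in 0, and digits 1,5,7 already taken and all letters distinct, B+R≡W (mod 10) forces R=8 ⇒ R=8.
Step 5. [col 2: N + I ≡ R (mod 10)] column 2 (N + I ≡ R (mod 10), carry-in 1) doesn't pin I yet; pick I=3 and continue. So I=3.
Step 6. [col 2: N + I ≡ R (mod 10)] column 2 reads N+I+carry(1)=R with I=3, R=8; with digits 1,3,5,7,8 already taken and all letters distinct, the only value for N is 4 ⇒ N=4.
Step 7. [col 3: R + N ≡ D (mod 10)] column 3: given R=8, N=4, carry-in 0, and digits 1,3,4,5,7,8 already taken and all letters distinct, R+N≡D (mod 10) forces D=2, so D=2.
Step 8. [col 4: K + R ≡ W (mod 10)] column 4: given R=8, W=5, carry-in 1, and digits 1,2,3,4,5,7,8 already taken and all letters distinct, K+R≡W (mod 10) forces K=6 ⇒ K=6.

Answer: B=7, D=2, I=3, K=6, N=4, R=8, W=5, Y=1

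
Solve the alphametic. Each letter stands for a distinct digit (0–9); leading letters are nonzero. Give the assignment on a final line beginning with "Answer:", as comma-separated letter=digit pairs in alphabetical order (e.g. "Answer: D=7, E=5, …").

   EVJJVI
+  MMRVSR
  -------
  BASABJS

Step 1. [B] adding two 6-digit numbers gives at most 6+1 digits, and here it does — B is that final carry and must be 1, so B=1.
Step 2. [col 1: I + R ≡ S (mod 10)] several values work for I in column 1 (I + R ≡ S (mod 10), carry-in 0); try I=6, so I=6.
Step 3. [col 1: I + R ≡ S (mod 10)] no forcing yet in column 1 (carry-in 0); S=3 is free and consistent — try it. So S=3.
Step 4. [col 1: I + R ≡ S (mod 10)] from column 1 (I=6, S=3, carry-in 0, digits 1,3,6 already taken and all letters distinct): R must equal 7. So R=7.
Step 5. [col 2: V + S ≡ J (mod 10)] J=2 is one option consistent with column 2 (V + S ≡ J (mod 10), carry-in 1) — take it, so J=2.
Step 6. [col 2: V + S ≡ J (mod 10)] in column 2 we have V+S≡J with carry-in 1; given S=3, J=2 and digits 1,2,3,6,7 already taken and all letters distinct, that pins V to 8 ⇒ V=8.
Step 7. [col 4: J + R ≡ A (mod 10)] column 4: given J=2, R=7, carry-in 1, and digits 1,2,3,6,7,8 already taken and all letters distinct, J+R≡A (mod 10) forces A=0. So A=0.
Step 8. [col 5: V + M ≡ S (mod 10)] column 5 reads V+M+carry(1)=S with V=8, S=3; with digits 0,1,2,3,6,7,8 already taken and all letters distinct, the only value for M is 4, so M=4.
Step 9. [col 6: E + M ≡ A (mod 10)] in column 6 we have E+M≡A with carry-in 1; given M=4, A=0 and digits 0,1,2,3,4,6,7,8 already taken and all letters distinct, that pins E to 5, so E=5.

Answer: A=0, B=1, E=5, I=6, J=2, M=4, R=7, S=3, V=8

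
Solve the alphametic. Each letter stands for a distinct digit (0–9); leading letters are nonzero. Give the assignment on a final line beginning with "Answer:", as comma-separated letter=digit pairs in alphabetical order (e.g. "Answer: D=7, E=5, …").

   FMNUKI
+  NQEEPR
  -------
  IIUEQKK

Step 1. [col 1: I + R ≡ K (mod 10)] several values work for K in column 1 (I + R ≡ K (mod 10), carry-in 0); try K=7 ⇒ K=7.
Step 2. [col 1: I + R ≡ K (mod 10)] no forcing yet in column 1 (carry-in 0); R=6 is free and consistent — try it, so R=6.
Step 3. [col 1: I + R ≡ K (mod 10)] column 1: given R=6, K=7, carry-in 0, and digits 6,7 already taken and all letters distinct, I+R≡K (mod 10) forces I=1. So I=1.
Step 4. [col 2: K + P ≡ K (mod 10)] from column 2 (K=7, carry-in 0, digits 1,6,7 already taken and all letters distinct): P must equal 0. So P=0.
Step 5. [col 3: U + E ≡ Q (mod 10)] no forcing yet in column 3 (carry-in 0); U=8 is free and consistent — try it. So U=8.
Step 6. [col 3: U + E ≡ Q (mod 10)] no forcing yet in column 3 (carry-in 0); Q=3 is free and consistent — try it, so Q=3.
Step 7. [col 3: U + E ≡ Q (mod 10)] in column 3 we have U+E≡Q with carry-in 0; given U=8, Q=3 and digits 0,1,3,6,7,8 already taken and all letters distinct, that pins E to 5, so E=5.
Step 8. [col 4: N + E ≡ E (mod 10)] column 4: given E=5, carry-in 1, and digits 0,1,3,5,6,7,8 already taken and all letters distinct, N+E≡E (mod 10) forces N=9 ⇒ N=9.
Step 9. [col 5: M + Q ≡ U (mod 10)] in column 5 we have M+Q≡U with carry-in 1; given Q=3, U=8 and digits 0,1,3,5,6,7,8,9 already taken and all letters distinct, that pins M to 4, so M=4.
Step 10. [col 6: F + N ≡ I (mod 10)] from column 6 (N=9, I=1, carry-in 0, digits 0,1,3,4,5,6,7,8,9 already taken and all letters distinct): F must equal 2. So F=2.

Answer: E=5, F=2, I=1, K=7, M=4, N=9, P=0, Q=3, R=6, U=8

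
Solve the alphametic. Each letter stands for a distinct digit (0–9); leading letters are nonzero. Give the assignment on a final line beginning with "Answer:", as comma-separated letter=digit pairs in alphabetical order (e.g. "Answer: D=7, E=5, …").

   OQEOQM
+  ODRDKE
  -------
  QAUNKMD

Step 1. [col 1: M + E ≡ D (mod 10)] M=6 is one option consistent with column 1 (M + E ≡ D (mod 10), carry-in 0) — take it. So M=6.
Step 2. [col 1: M + E ≡ D (mod 10)] column 1 (M + E ≡ D (mod 10), carry-in 0) doesn't pin D yet; pick D=8 and continue ⇒ D=8.
Step 3. [Q] Q is the leading digit of a 7-digit sum of two 6-digit numbers; the final carry is exactly 1 ⇒ Q=1.
Step 4. [col 1: M + E ≡ D (mod 10)] from column 1 (M=6, D=8, carry-in 0, digits 1,6,8 already taken and all letters distinct): E must equal 2, so E=2.
Step 5. [col 2: Q + K ≡ M (mod 10)] column 2 reads Q+K+carry(0)=M with Q=1, M=6; with digits 1,2,6,8 already taken and all letters distinct, the only value for K is 5. So K=5.
Step 6. [col 3: O + D ≡ K (mod 10)] from column 3 (D=8, K=5, carry-in 0, digits 1,2,5,6,8 already taken and all letters distinct): O must equal 7. So O=7.
Step 7. [col 4: E + R ≡ N (mod 10)] in column 4 we have E+R≡N with carry-in 1; given E=2 and digits 1,2,5,6,7,8 already taken and all letters distinct, that pins R to 0, so R=0.
Step 8. [col 4: E + R ≡ N (mod 10)] in column 4 we have E+R≡N with carry-in 1; given E=2, R=0 and digits 0,1,2,5,6,7,8 already taken and all letters distinct, that pins N to 3. So N=3.
Step 9. [col 5: Q + D ≡ U (mod 10)] from column 5 (Q=1, D=8, carry-in 0, digits 0,1,2,3,5,6,7,8 already taken and all letters distinct): U must equal 9. So U=9.
Step 10. [col 6: O + O ≡ A (mod 10)] in column 6 we have O+O≡A with carry-in 0; given O=7 and digits 0,1,2,3,5,6,7,8,9 already taken and all letters distinct, that pins A to 4, so A=4.

Answer: A=4, D=8, E=2, K=5, M=6, N=3, O=7, Q=1, R=0, U=9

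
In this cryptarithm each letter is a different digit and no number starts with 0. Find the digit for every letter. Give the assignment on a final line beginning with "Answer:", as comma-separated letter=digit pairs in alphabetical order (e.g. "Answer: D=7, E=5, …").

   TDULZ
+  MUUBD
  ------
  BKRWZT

Step 1. [col 1: Z + D ≡ T (mod 10)] T=9 is one option consistent with column 1 (Z + D ≡ T (mod 10), carry-in 0) — take it ⇒ T=9.
Step 2. [col 1: Z + D ≡ T (mod 10)] column 1 (Z + D ≡ T (mod 10), carry-in 0) doesn't pin Z yet; pick Z=7 and continue, so Z=7.
Step 3. [B] the sum has 6 digits but both addends have 5; that extra leading digit B is the final carry, namely 1, so B=1.
Step 4. [col 1: Z + D ≡ T (mod 10)] column 1: given Z=7, T=9, carry-in 0, and digits 1,7,9 already taken and all letters distinct, Z+D≡T (mod 10) forces D=2. So D=2.
Step 5. [col 2: L + B ≡ Z (mod 10)] column 2: given B=1, Z=7, carry-in 0, and digits 1,2,7,9 already taken and all letters distinct, L+B≡Z (mod 10) forces L=6 ⇒ L=6.
Step 6. [col 3: U + U ≡ W (mod 10)] column 3 (U + U ≡ W (mod 10), carry-in 0) doesn't pin U yet; pick U=5 and continue, so U=5.
Step 7. [col 3: U + U ≡ W (mod 10)] column 3: given U=5, carry-in 0, and digits 1,2,5,6,7,9 already taken and all letters distinct, U+U≡W (mod 10) forces W=0, so W=0.
Step 8. [col 4: D + U ≡ R (mod 10)] from column 4 (D=2, U=5, carry-in 1, digits 0,1,2,5,6,7,9 already taken and all letters distinct): R must equal 8. So R=8.
Step 9. [col 5: T + M ≡ K (mod 10)] in column 5 we have T+M≡K with carry-in 0; given T=9 and digits 0,1,2,5,6,7,8,9 already taken and all letters distinct, that pins K to 3, so K=3.
Step 10. [col 5: T + M ≡ K (mod 10)] column 5: given T=9, K=3, carry-in 0, and digits 0,1,2,3,5,6,7,8,9 already taken and all letters distinct, T+M≡K (mod 10) forces M=4, so M=4.

Answer: B=1, D=2, K=3, L=6, M=4, R=8, T=9, U=5, W=0, Z=7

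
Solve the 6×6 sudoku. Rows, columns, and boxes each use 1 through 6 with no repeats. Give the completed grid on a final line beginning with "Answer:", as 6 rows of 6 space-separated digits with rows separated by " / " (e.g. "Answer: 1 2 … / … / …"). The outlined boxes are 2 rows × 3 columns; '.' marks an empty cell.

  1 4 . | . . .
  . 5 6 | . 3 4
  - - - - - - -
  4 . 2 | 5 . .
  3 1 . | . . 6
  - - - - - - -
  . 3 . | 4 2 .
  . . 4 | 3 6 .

Step 1. [r6c6∈{1,5}] in row 6, 1 fits only at r6c6. So r6c6=1.
Step 2. [r1c6∈{2,5}] in col 6, 2 fits only at r1c6 ⇒ r1c6=2.
Step 3. [r6c1∈{2,5}] 5 has one home in row 6: r6c1 ⇒ r6c1=5.
Step 4. [r3c5∈{1}] nothing but 1 survives at r3c5, so r3c5=1.
Step 5. [r2c1∈{2}] r2c1 is down to just 2, so r2c1=2.
Step 6. [r1c5∈{5}] r1c5's peers cover all but 5, so r1c5=5.
Step 7. [r1c3∈{3}] r1c3 has the single candidate 3. So r1c3=3.
Step 8. [r3c6∈{3}] r3c6 is down to just 3. So r3c6=3.
Step 9. [r1c4∈{6}] r1c4 has the single candidate 6. So r1c4=6.
Step 10. [r3c2∈{6}] r3c2 has the single candidate 6 ⇒ r3c2=6.
Step 11. [r5c6∈{5}] r5c6 has the single candidate 5 ⇒ r5c6=5.
Step 12. [r6c2∈{2}] r6c2 is down to just 2. So r6c2=2.
Step 13. [r5c1∈{6}] only 6 remains possible at r5c1, so r5c1=6.
Step 14. [r4c4∈{2}] r4c4's peers cover all but 2, so r4c4=2.
Step 15. [r4c5∈{4}] r4c5 is down to just 4, so r4c5=4.
Step 16. [r4c3∈{5}] r4c3 has the single candidate 5. So r4c3=5.
Step 17. [r2c4∈{1}] r2c4 has the single candidate 1. So r2c4=1.
Step 18. [r5c3∈{1}] r5c3 is down to just 1 ⇒ r5c3=1.

Answer: 1 4 3 6 5 2 / 2 5 6 1 3 4 / 4 6 2 5 1 3 / 3 1 5 2 4 6 / 6 3 1 4 2 5 / 5 2 4 3 6 1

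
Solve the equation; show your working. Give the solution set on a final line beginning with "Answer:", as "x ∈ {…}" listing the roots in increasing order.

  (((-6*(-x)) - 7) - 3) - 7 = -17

Step 1. [(((-6*(-x)) - 7) - 3) - 7 = -17] the outer -7 inverts by adding 7 ⇒ sub: ((-6*(-x)) - 7) - 3 = -10.
Step 2. [((-6*(-x)) - 7) - 3 = -10] the outer -3 inverts by adding 3. So sub: (-6*(-x)) - 7 = -7.
Step 3. [(-6*(-x)) - 7 = -7] peel the -7: add 7 from each side ⇒ sub: -6*(-x) = 0.
Step 4. [-6*(-x) = 0] LHS = -6·(…); ÷-6 both sides, so div: -x = 0.
Step 5. [-x = 0] leading − — multiply by −1. So neg: x = 0.

Answer: x ∈ {0}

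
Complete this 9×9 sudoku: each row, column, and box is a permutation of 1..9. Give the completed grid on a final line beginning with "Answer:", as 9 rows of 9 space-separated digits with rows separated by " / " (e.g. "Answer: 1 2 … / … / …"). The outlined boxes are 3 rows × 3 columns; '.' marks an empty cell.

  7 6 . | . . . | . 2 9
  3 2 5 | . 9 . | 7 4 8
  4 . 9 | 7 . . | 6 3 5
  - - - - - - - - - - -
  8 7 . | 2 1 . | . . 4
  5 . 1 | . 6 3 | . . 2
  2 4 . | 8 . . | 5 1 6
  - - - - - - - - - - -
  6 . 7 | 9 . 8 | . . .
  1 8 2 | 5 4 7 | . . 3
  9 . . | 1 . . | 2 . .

Step 1. [r4c8∈{9}] r4c8's peers cover all but 9, so r4c8=9.
Step 2. [r9c5∈{3}] r9c5's peers cover all but 3 ⇒ r9c5=3.
Step 3. [r9c8∈{5,6,7,8}] r9c8 is the only open cell in row 9 admitting 8 ⇒ r9c8=8.
Step 4. [r1c6∈{1,4,5}] across col 6, 4 lands solely at r1c6. So r1c6=4.
Step 5. [r2c6∈{1,6}] in row 2, 1 fits only at r2c6, so r2c6=1.
Step 6. [r3c5∈{2,8}] r3c5 is the only open cell in row 3 admitting 8 ⇒ r3c5=8.
Step 7. [r7c7∈{1,4}] 4 has one home in row 7: r7c7, so r7c7=4.
Step 8. [r4c7∈{3}] r4c7's peers cover all but 3, so r4c7=3.
Step 9. [r7c2∈{3,5}] across row 7, 3 lands solely at r7c2 ⇒ r7c2=3.
Step 10. [r8c7∈{9}] r8c7's peers cover all but 9, so r8c7=9.
Step 11. [r1c3∈{8}] r1c3 is down to just 8, so r1c3=8.
Step 12. [r9c3∈{4}] r9c3 is down to just 4 ⇒ r9c3=4.
Step 13. [r2c4∈{6}] nothing but 6 survives at r2c4, so r2c4=6.
Step 14. [r9c6∈{6}] nothing but 6 survives at r9c6, so r9c6=6.
Step 15. [r7c5∈{2}] r7c5's peers cover all but 2 ⇒ r7c5=2.
Step 16. [r5c2∈{9}] nothing but 9 survives at r5c2 ⇒ r5c2=9.
Step 17. [r3c2∈{1}] r3c2's peers cover all but 1. So r3c2=1.
Step 18. [r8c8∈{6}] r8c8's peers cover all but 6 ⇒ r8c8=6.
Step 19. [r4c3∈{6}] r4c3 is down to just 6, so r4c3=6.
Step 20. [r1c4∈{3}] only 3 remains possible at r1c4 ⇒ r1c4=3.
Step 21. [r5c7∈{8}] only 8 remains possible at r5c7. So r5c7=8.
Step 22. [r1c5∈{5}] only 5 remains possible at r1c5 ⇒ r1c5=5.
Step 23. [r9c9∈{7}] r9c9 has the single candidate 7. So r9c9=7.
Step 24. [r7c8∈{5}] r7c8 has the single candidate 5, so r7c8=5.
Step 25. [r7c9∈{1}] r7c9's peers cover all but 1, so r7c9=1.
Step 26. [r6c3∈{3}] nothing but 3 survives at r6c3 ⇒ r6c3=3.
Step 27. [r1c7∈{1}] r1c7 is down to just 1. So r1c7=1.
Step 28. [r9c2∈{5}] r9c2 is down to just 5, so r9c2=5.
Step 29. [r5c8∈{7}] only 7 remains possible at r5c8 ⇒ r5c8=7.
Step 30. [r3c6∈{2}] only 2 remains possible at r3c6, so r3c6=2.
Step 31. [r6c6∈{9}] r6c6 is down to just 9. So r6c6=9.
Step 32. [r4c6∈{5}] nothing but 5 survives at r4c6, so r4c6=5.
Step 33. [r6c5∈{7}] r6c5's peers cover all but 7 ⇒ r6c5=7.
Step 34. [r5c4∈{4}] r5c4's peers cover all but 4, so r5c4=4.

Answer: 7 6 8 3 5 4 1 2 9 / 3 2 5 6 9 1 7 4 8 / 4 1 9 7 8 2 6 3 5 / 8 7 6 2 1 5 3 9 4 / 5 9 1 4 6 3 8 7 2 / 2 4 3 8 7 9 5 1 6 / 6 3 7 9 2 8 4 5 1 / 1 8 2 5 4 7 9 6 3 / 9 5 4 1 3 6 2 8 7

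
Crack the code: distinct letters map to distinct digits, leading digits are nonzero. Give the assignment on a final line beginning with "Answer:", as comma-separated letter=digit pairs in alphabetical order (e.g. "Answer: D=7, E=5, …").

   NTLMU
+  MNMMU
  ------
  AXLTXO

Step 1. [col 1: U + U ≡ O (mod 10)] several values work for O in column 1 (U + U ≡ O (mod 10), carry-in 0); try O=6, so O=6.
Step 2. [col 1: U + U ≡ O (mod 10)] several values work for U in column 1 (U + U ≡ O (mod 10), carry-in 0); try U=3, so U=3.
Step 3. [A] A is the leading digit of a 6-digit sum of two 5-digit numbers; the final carry is exactly 1, so A=1.
Step 4. [col 2: M + M ≡ X (mod 10)] several values work for X in column 2 (M + M ≡ X (mod 10), carry-in 0); try X=0 ⇒ X=0.
Step 5. [col 2: M + M ≡ X (mod 10)] in column 2 we have M+M≡X with carry-in 0; given X=0 and digits 0,1,3,6 already taken and all letters distinct, that pins M to 5, so M=5.
Step 6. [col 3: L + M ≡ T (mod 10)] several values work for L in column 3 (L + M ≡ T (mod 10), carry-in 1); try L=2, so L=2.
Step 7. [col 3: L + M ≡ T (mod 10)] column 3 reads L+M+carry(1)=T with L=2, M=5; with digits 0,1,2,3,5,6 already taken and all letters distinct, the only value for T is 8, so T=8.
Step 8. [col 4: T + N ≡ L (mod 10)] column 4 reads T+N+carry(0)=L with T=8, L=2; with digits 0,1,2,3,5,6,8 already taken and all letters distinct, the only value for N is 4, so N=4.

Answer: A=1, L=2, M=5, N=4, O=6, T=8, U=3, X=0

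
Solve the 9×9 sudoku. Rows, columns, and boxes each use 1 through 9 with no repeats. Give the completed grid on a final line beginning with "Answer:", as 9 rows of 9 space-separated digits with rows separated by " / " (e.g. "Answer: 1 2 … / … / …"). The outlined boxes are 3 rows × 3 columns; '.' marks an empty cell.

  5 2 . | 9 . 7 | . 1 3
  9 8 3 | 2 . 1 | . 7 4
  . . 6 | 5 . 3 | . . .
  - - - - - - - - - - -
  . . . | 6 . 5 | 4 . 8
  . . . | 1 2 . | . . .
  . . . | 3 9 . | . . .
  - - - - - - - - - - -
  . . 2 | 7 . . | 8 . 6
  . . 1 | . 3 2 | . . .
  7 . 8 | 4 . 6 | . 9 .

Step 1. [r8c2∈{4,5,6,9}] across row 8, 9 lands solely at r8c2. So r8c2=9.
Step 2. [r2c7∈{5,6}] row 2 places 5 nowhere but r2c7 ⇒ r2c7=5.
Step 3. [r3c2∈{1,4,7}] 7 has one home in row 3: r3c2. So r3c2=7.
Step 4. [r1c3∈{4}] nothing but 4 survives at r1c3, so r1c3=4.
Step 5. [r8c1∈{4,6}] across row 8, 6 lands solely at r8c1, so r8c1=6.
Step 6. [r1c7∈{6}] nothing but 6 survives at r1c7. So r1c7=6.
Step 7. [r8c7∈{7}] r8c7's peers cover all but 7, so r8c7=7.
Step 8. [r8c9∈{5}] nothing but 5 survives at r8c9. So r8c9=5.
Step 9. [r3c1∈{1}] only 1 remains possible at r3c1. So r3c1=1.
Step 10. [r4c3∈{7,9}] row 4 places 9 nowhere but r4c3. So r4c3=9.
Step 11. [r7c5∈{1,5}] r7c5 is the only open cell in row 7 admitting 1, so r7c5=1.
Step 12. [r7c2∈{3,4,5}] in row 7, 5 fits only at r7c2 ⇒ r7c2=5.
Step 13. [r7c1∈{3,4}] across box 7, 4 lands solely at r7c1. So r7c1=4.
Step 14. [r9c2∈{3}] r9c2's peers cover all but 3. So r9c2=3.
Step 15. [r5c7∈{3,9}] col 7 places 3 nowhere but r5c7 ⇒ r5c7=3.
Step 16. [r4c8∈{2}] r4c8 is down to just 2 ⇒ r4c8=2.
Step 17. [r6c7∈{1}] r6c7 has the single candidate 1 ⇒ r6c7=1.
Step 18. [r6c9∈{7}] r6c9's peers cover all but 7, so r6c9=7.
Step 19. [r5c1∈{8}] r5c1 is down to just 8, so r5c1=8.
Step 20. [r3c7∈{2,9}] r3c7 is the only open cell in col 7 admitting 9 ⇒ r3c7=9.
Step 21. [r6c3∈{5}] nothing but 5 survives at r6c3. So r6c3=5.
Step 22. [r5c6∈{4}] r5c6 has the single candidate 4 ⇒ r5c6=4.
Step 23. [r5c2∈{6}] r5c2 has the single candidate 6, so r5c2=6.
Step 24. [r3c8∈{8}] r3c8's peers cover all but 8 ⇒ r3c8=8.
Step 25. [r9c9∈{1,2}] row 9 places 1 nowhere but r9c9, so r9c9=1.
Step 26. [r4c2∈{1}] r4c2's peers cover all but 1, so r4c2=1.
Step 27. [r5c8∈{5}] r5c8's peers cover all but 5, so r5c8=5.
Step 28. [r9c5∈{5}] nothing but 5 survives at r9c5 ⇒ r9c5=5.
Step 29. [r3c9∈{2}] nothing but 2 survives at r3c9. So r3c9=2.
Step 30. [r4c5∈{7}] only 7 remains possible at r4c5 ⇒ r4c5=7.
Step 31. [r9c7∈{2}] r9c7's peers cover all but 2 ⇒ r9c7=2.
Step 32. [r5c3∈{7}] only 7 remains possible at r5c3. So r5c3=7.
Step 33. [r5c9∈{9}] r5c9 has the single candidate 9, so r5c9=9.
Step 34. [r6c2∈{4}] nothing but 4 survives at r6c2. So r6c2=4.
Step 35. [r6c8∈{6}] r6c8's peers cover all but 6, so r6c8=6.
Step 36. [r7c8∈{3}] r7c8's peers cover all but 3. So r7c8=3.
Step 37. [r6c1∈{2}] only 2 remains possible at r6c1 ⇒ r6c1=2.
Step 38. [r6c6∈{8}] r6c6's peers cover all but 8, so r6c6=8.
Step 39. [r4c1∈{3}] r4c1 is down to just 3 ⇒ r4c1=3.
Step 40. [r2c5∈{6}] nothing but 6 survives at r2c5. So r2c5=6.
Step 41. [r7c6∈{9}] nothing but 9 survives at r7c6 ⇒ r7c6=9.
Step 42. [r8c8∈{4}] r8c8 has the single candidate 4 ⇒ r8c8=4.
Step 43. [r1c5∈{8}] r1c5 is down to just 8. So r1c5=8.
Step 44. [r3c5∈{4}] r3c5 is down to just 4, so r3c5=4.
Step 45. [r8c4∈{8}] only 8 remains possible at r8c4. So r8c4=8.

Answer: 5 2 4 9 8 7 6 1 3 / 9 8 3 2 6 1 5 7 4 / 1 7 6 5 4 3 9 8 2 / 3 1 9 6 7 5 4 2 8 / 8 6 7 1 2 4 3 5 9 / 2 4 5 3 9 8 1 6 7 / 4 5 2 7 1 9 8 3 6 / 6 9 1 8 3 2 7 4 5 / 7 3 8 4 5 6 2 9 1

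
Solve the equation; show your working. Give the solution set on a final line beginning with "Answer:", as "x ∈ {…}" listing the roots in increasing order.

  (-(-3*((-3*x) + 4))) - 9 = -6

Step 1. [(-(-3*((-3*x) + 4))) - 9 = -6] add 9: x sits inside (… - 9), so sub: -(-3*((-3*x) + 4)) = 3.
Step 2. [-(-3*((-3*x) + 4)) = 3] LHS negated; negate both sides. So neg: -3*((-3*x) + 4) = -3.
Step 3. [-3*((-3*x) + 4) = -3] leading coefficient -3: divide by -3 ⇒ div: (-3*x) + 4 = 1.
Step 4. [(-3*x) + 4 = 1] subtract 4: x sits inside (… + 4). So sub: -3*x = -3.
Step 5. [-3*x = -3] LHS = -3·(…); ÷-3 both sides. So div: x = 1.

Answer: x ∈ {1}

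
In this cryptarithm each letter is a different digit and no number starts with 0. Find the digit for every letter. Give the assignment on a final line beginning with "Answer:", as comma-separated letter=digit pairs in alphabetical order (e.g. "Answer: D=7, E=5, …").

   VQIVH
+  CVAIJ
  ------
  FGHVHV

Step 1. [F] the sum has 6 digits but both addends have 5; that extra leading digit F is the final carry, namely 1 ⇒ F=1.
Step 2. [col 1: H + J ≡ V (mod 10)] several values work for V in column 1 (H + J ≡ V (mod 10), carry-in 0); try V=5 ⇒ V=5.
Step 3. [col 1: H + J ≡ V (mod 10)] column 1 (H + J ≡ V (mod 10), carry-in 0) doesn't pin J yet; pick J=2 and continue, so J=2.
Step 4. [col 1: H + J ≡ V (mod 10)] in column 1 we have H+J≡V with carry-in 0; given J=2, V=5 and digits 1,2,5 already taken and all letters distinct, that pins H to 3, so H=3.
Step 5. [col 2: V + I ≡ H (mod 10)] from column 2 (V=5, H=3, carry-in 0, digits 1,2,3,5 already taken and all letters distinct): I must equal 8 ⇒ I=8.
Step 6. [col 3: I + A ≡ V (mod 10)] from column 3 (I=8, V=5, carry-in 1, digits 1,2,3,5,8 already taken and all letters distinct): A must equal 6. So A=6.
Step 7. [col 4: Q + V ≡ H (mod 10)] from column 4 (V=5, H=3, carry-in 1, digits 1,2,3,5,6,8 already taken and all letters distinct): Q must equal 7 ⇒ Q=7.
Step 8. [col 5: V + C ≡ G (mod 10)] in column 5 we have V+C≡G with carry-in 1; given V=5 and digits 1,2,3,5,6,7,8 already taken and all letters distinct, that pins G to 0. So G=0.
Step 9. [col 5: V + C ≡ G (mod 10)] column 5 reads V+C+carry(1)=G with V=5, G=0; with digits 0,1,2,3,5,6,7,8 already taken and all letters distinct, the only value for C is 4 ⇒ C=4.

Answer: A=6, C=4, F=1, G=0, H=3, I=8, J=2, Q=7, V=5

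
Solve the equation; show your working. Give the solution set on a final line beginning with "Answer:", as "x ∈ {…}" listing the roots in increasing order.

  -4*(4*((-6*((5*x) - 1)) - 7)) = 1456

Step 1. [-4*(4*((-6*((5*x) - 1)) - 7)) = 1456] divide by the outer -4, so div: 4*((-6*((5*x) - 1)) - 7) = -364.
Step 2. [4*((-6*((5*x) - 1)) - 7) = -364] 4·(inner) — divide through by 4, so div: (-6*((5*x) - 1)) - 7 = -91.
Step 3. [(-6*((5*x) - 1)) - 7 = -91] peel the -7: add 7 from each side, so sub: -6*((5*x) - 1) = -84.
Step 4. [-6*((5*x) - 1) = -84] LHS = -6·(…); ÷-6 both sides ⇒ div: (5*x) - 1 = 14.
Step 5. [(5*x) - 1 = 14] the outer -1 inverts by adding 1, so sub: 5*x = 15.
Step 6. [5*x = 15] 5 out front; divide by 5, so div: x = 3.

Answer: x ∈ {3}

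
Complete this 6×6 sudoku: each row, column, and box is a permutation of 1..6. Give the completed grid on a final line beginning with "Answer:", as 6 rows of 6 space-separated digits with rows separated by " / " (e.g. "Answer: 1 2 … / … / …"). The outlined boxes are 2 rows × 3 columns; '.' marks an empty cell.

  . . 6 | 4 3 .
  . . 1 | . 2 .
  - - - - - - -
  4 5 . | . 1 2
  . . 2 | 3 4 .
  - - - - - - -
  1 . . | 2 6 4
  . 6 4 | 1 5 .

Step 1. [r2c4∈{5,6}] r2c4 is the only open cell in col 4 admitting 5 ⇒ r2c4=5.
Step 2. [r5c2∈{3}] only 3 remains possible at r5c2. So r5c2=3.
Step 3. [r6c1∈{2}] nothing but 2 survives at r6c1 ⇒ r6c1=2.
Step 4. [r3c4∈{6}] only 6 remains possible at r3c4, so r3c4=6.
Step 5. [r2c2∈{4}] only 4 remains possible at r2c2. So r2c2=4.
Step 6. [r1c1∈{5}] r1c1's peers cover all but 5 ⇒ r1c1=5.
Step 7. [r1c6∈{1}] r1c6 is down to just 1. So r1c6=1.
Step 8. [r5c3∈{5}] r5c3 has the single candidate 5, so r5c3=5.
Step 9. [r2c6∈{6}] r2c6's peers cover all but 6 ⇒ r2c6=6.
Step 10. [r4c2∈{1}] r4c2 is down to just 1, so r4c2=1.
Step 11. [r6c6∈{3}] r6c6 has the single candidate 3. So r6c6=3.
Step 12. [r4c6∈{5}] only 5 remains possible at r4c6 ⇒ r4c6=5.
Step 13. [r2c1∈{3}] r2c1's peers cover all but 3. So r2c1=3.
Step 14. [r4c1∈{6}] r4c1 is down to just 6 ⇒ r4c1=6.
Step 15. [r1c2∈{2}] only 2 remains possible at r1c2 ⇒ r1c2=2.
Step 16. [r3c3∈{3}] only 3 remains possible at r3c3. So r3c3=3.

Answer: 5 2 6 4 3 1 / 3 4 1 5 2 6 / 4 5 3 6 1 2 / 6 1 2 3 4 5 / 1 3 5 2 6 4 / 2 6 4 1 5 3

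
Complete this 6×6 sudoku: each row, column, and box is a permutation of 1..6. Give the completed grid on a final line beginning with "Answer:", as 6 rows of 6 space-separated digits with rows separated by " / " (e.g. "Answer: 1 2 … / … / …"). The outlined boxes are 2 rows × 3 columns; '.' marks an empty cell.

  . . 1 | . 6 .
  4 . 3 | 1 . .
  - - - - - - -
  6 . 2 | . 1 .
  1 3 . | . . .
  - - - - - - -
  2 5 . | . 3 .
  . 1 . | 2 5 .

Step 1. [r4c5∈{2,4}] 4 has one home in col 5: r4c5 ⇒ r4c5=4.
Step 2. [r2c6∈{2,5}] in row 2, 5 fits only at r2c6, so r2c6=5.
Step 3. [r2c5∈{2}] r2c5 has the single candidate 2 ⇒ r2c5=2.
Step 4. [r3c6∈{3}] r3c6 has the single candidate 3 ⇒ r3c6=3.
Step 5. [r1c6∈{4}] r1c6 has the single candidate 4, so r1c6=4.
Step 6. [r6c6∈{6}] nothing but 6 survives at r6c6 ⇒ r6c6=6.
Step 7. [r5c3∈{4,6}] r5c3 is the only open cell in row 5 admitting 6. So r5c3=6.
Step 8. [r3c4∈{5}] r3c4's peers cover all but 5 ⇒ r3c4=5.
Step 9. [r2c2∈{6}] r2c2 is down to just 6 ⇒ r2c2=6.
Step 10. [r3c2∈{4}] nothing but 4 survives at r3c2, so r3c2=4.
Step 11. [r1c2∈{2}] r1c2's peers cover all but 2 ⇒ r1c2=2.
Step 12. [r6c3∈{4}] only 4 remains possible at r6c3, so r6c3=4.
Step 13. [r1c4∈{3}] nothing but 3 survives at r1c4, so r1c4=3.
Step 14. [r5c6∈{1}] r5c6 is down to just 1. So r5c6=1.
Step 15. [r6c1∈{3}] r6c1's peers cover all but 3 ⇒ r6c1=3.
Step 16. [r4c3∈{5}] r4c3 is down to just 5, so r4c3=5.
Step 17. [r1c1∈{5}] r1c1's peers cover all but 5, so r1c1=5.
Step 18. [r5c4∈{4}] r5c4 is down to just 4 ⇒ r5c4=4.
Step 19. [r4c6∈{2}] only 2 remains possible at r4c6. So r4c6=2.
Step 20. [r4c4∈{6}] only 6 remains possible at r4c4, so r4c4=6.

Answer: 5 2 1 3 6 4 / 4 6 3 1 2 5 / 6 4 2 5 1 3 / 1 3 5 6 4 2 / 2 5 6 4 3 1 / 3 1 4 2 5 6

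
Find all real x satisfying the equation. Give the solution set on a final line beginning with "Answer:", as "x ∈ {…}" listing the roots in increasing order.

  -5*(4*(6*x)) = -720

Step 1. [-5*(4*(6*x)) = -720] -5 out front; divide by -5, so div: 4*(6*x) = 144.
Step 2. [4*(6*x) = 144] leading coefficient 4: divide by 4, so div: 6*x = 36.
Step 3. [6*x = 36] leading coefficient 6: divide by 6. So div: x = 6.

Answer: x ∈ {6}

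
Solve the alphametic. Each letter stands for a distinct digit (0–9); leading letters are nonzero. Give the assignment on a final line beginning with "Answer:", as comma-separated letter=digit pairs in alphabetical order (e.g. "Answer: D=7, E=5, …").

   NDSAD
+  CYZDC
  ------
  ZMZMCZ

Step 1. [col 1: D + C ≡ Z (mod 10)] several values work for Z in column 1 (D + C ≡ Z (mod 10), carry-in 0); try Z=1, so Z=1.
Step 2. [col 1: D + C ≡ Z (mod 10)] several values work for D in column 1 (D + C ≡ Z (mod 10), carry-in 0); try D=7, so D=7.
Step 3. [col 1: D + C ≡ Z (mod 10)] column 1 reads D+C+carry(0)=Z with D=7, Z=1; with digits 1,7 already taken and all letters distinct, the only value for C is 4. So C=4.
Step 4. [col 2: A + D ≡ C (mod 10)] in column 2 we have A+D≡C with carry-in 1; given D=7, C=4 and digits 1,4,7 already taken and all letters distinct, that pins A to 6 ⇒ A=6.
Step 5. [col 3: S + Z ≡ M (mod 10)] S=8 is one option consistent with column 3 (S + Z ≡ M (mod 10), carry-in 1) — take it. So S=8.
Step 6. [col 3: S + Z ≡ M (mod 10)] in column 3 we have S+Z≡M with carry-in 1; given S=8, Z=1 and digits 1,4,6,7,8 already taken and all letters distinct, that pins M to 0 ⇒ M=0.
Step 7. [col 4: D + Y ≡ Z (mod 10)] column 4: given D=7, Z=1, carry-in 1, and digits 0,1,4,6,7,8 already taken and all letters distinct, D+Y≡Z (mod 10) forces Y=3. So Y=3.
Step 8. [col 5: N + C ≡ M (mod 10)] in column 5 we have N+C≡M with carry-in 1; given C=4, M=0 and digits 0,1,3,4,6,7,8 already taken and all letters distinct, that pins N to 5, so N=5.

Answer: A=6, C=4, D=7, M=0, N=5, S=8, Y=3, Z=1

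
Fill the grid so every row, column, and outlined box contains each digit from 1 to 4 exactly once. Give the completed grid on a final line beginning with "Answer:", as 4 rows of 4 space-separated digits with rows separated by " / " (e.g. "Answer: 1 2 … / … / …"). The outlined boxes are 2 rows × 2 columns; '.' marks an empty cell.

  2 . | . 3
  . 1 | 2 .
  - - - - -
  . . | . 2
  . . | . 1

Step 1. [r1c2∈{4}] r1c2 has the single candidate 4, so r1c2=4.
Step 2. [r3c2∈{3}] nothing but 3 survives at r3c2 ⇒ r3c2=3.
Step 3. [r4c1∈{4}] r4c1 has the single candidate 4 ⇒ r4c1=4.
Step 4. [r2c1∈{3}] r2c1's peers cover all but 3, so r2c1=3.
Step 5. [r4c3∈{3}] r4c3 is down to just 3 ⇒ r4c3=3.
Step 6. [r3c1∈{1}] nothing but 1 survives at r3c1, so r3c1=1.
Step 7. [r3c3∈{4}] nothing but 4 survives at r3c3. So r3c3=4.
Step 8. [r4c2∈{2}] r4c2 is down to just 2, so r4c2=2.
Step 9. [r1c3∈{1}] r1c3's peers cover all but 1 ⇒ r1c3=1.
Step 10. [r2c4∈{4}] only 4 remains possible at r2c4. So r2c4=4.

Answer: 2 4 1 3 / 3 1 2 4 / 1 3 4 2 / 4 2 3 1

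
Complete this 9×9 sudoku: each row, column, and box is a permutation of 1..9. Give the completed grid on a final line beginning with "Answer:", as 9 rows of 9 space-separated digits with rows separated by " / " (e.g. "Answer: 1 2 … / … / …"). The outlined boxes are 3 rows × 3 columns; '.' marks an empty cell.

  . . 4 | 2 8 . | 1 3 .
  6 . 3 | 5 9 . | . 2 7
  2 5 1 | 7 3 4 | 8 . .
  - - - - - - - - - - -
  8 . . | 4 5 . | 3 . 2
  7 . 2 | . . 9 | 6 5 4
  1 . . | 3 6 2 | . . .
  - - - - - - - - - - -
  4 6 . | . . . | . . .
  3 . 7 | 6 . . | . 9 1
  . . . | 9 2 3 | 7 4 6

Step 1. [r7c8∈{8}] r7c8's peers cover all but 8. So r7c8=8.
Step 2. [r4c2∈{9}] only 9 remains possible at r4c2, so r4c2=9.
Step 3. [r9c3∈{5,8}] col 3 places 8 nowhere but r9c3 ⇒ r9c3=8.
Step 4. [r4c6∈{1,7}] box 5 places 7 nowhere but r4c6, so r4c6=7.
Step 5. [r7c4∈{1}] r7c4 is down to just 1, so r7c4=1.
Step 6. [r7c6∈{5}] r7c6 is down to just 5 ⇒ r7c6=5.
Step 7. [r3c9∈{9}] nothing but 9 survives at r3c9. So r3c9=9.
Step 8. [r8c7∈{2,5}] in row 8, 5 fits only at r8c7. So r8c7=5.
Step 9. [r7c3∈{9}] r7c3's peers cover all but 9 ⇒ r7c3=9.
Step 10. [r6c7∈{9}] r6c7 has the single candidate 9. So r6c7=9.
Step 11. [r1c2∈{7}] only 7 remains possible at r1c2, so r1c2=7.
Step 12. [r8c5∈{4}] r8c5 is down to just 4. So r8c5=4.
Step 13. [r4c3∈{6}] nothing but 6 survives at r4c3. So r4c3=6.
Step 14. [r9c1∈{5}] only 5 remains possible at r9c1 ⇒ r9c1=5.
Step 15. [r2c7∈{4}] only 4 remains possible at r2c7. So r2c7=4.
Step 16. [r6c9∈{8}] r6c9 has the single candidate 8, so r6c9=8.
Step 17. [r2c2∈{8}] r2c2 has the single candidate 8. So r2c2=8.
Step 18. [r5c5∈{1}] r5c5 is down to just 1, so r5c5=1.
Step 19. [r5c4∈{8}] nothing but 8 survives at r5c4 ⇒ r5c4=8.
Step 20. [r3c8∈{6}] r3c8 has the single candidate 6, so r3c8=6.
Step 21. [r4c8∈{1}] r4c8 has the single candidate 1, so r4c8=1.
Step 22. [r1c6∈{6}] r1c6 has the single candidate 6 ⇒ r1c6=6.
Step 23. [r2c6∈{1}] only 1 remains possible at r2c6, so r2c6=1.
Step 24. [r6c8∈{7}] r6c8's peers cover all but 7. So r6c8=7.
Step 25. [r9c2∈{1}] r9c2's peers cover all but 1 ⇒ r9c2=1.
Step 26. [r6c2∈{4}] r6c2 has the single candidate 4, so r6c2=4.
Step 27. [r8c2∈{2}] r8c2's peers cover all but 2, so r8c2=2.
Step 28. [r1c1∈{9}] only 9 remains possible at r1c1. So r1c1=9.
Step 29. [r7c7∈{2}] r7c7 has the single candidate 2. So r7c7=2.
Step 30. [r7c5∈{7}] r7c5's peers cover all but 7, so r7c5=7.
Step 31. [r6c3∈{5}] r6c3's peers cover all but 5 ⇒ r6c3=5.
Step 32. [r8c6∈{8}] r8c6 has the single candidate 8 ⇒ r8c6=8.
Step 33. [r5c2∈{3}] r5c2 is down to just 3 ⇒ r5c2=3.
Step 34. [r1c9∈{5}] r1c9's peers cover all but 5, so r1c9=5.
Step 35. [r7c9∈{3}] only 3 remains possible at r7c9 ⇒ r7c9=3.

Answer: 9 7 4 2 8 6 1 3 5 / 6 8 3 5 9 1 4 2 7 / 2 5 1 7 3 4 8 6 9 / 8 9 6 4 5 7 3 1 2 / 7 3 2 8 1 9 6 5 4 / 1 4 5 3 6 2 9 7 8 / 4 6 9 1 7 5 2 8 3 / 3 2 7 6 4 8 5 9 1 / 5 1 8 9 2 3 7 4 6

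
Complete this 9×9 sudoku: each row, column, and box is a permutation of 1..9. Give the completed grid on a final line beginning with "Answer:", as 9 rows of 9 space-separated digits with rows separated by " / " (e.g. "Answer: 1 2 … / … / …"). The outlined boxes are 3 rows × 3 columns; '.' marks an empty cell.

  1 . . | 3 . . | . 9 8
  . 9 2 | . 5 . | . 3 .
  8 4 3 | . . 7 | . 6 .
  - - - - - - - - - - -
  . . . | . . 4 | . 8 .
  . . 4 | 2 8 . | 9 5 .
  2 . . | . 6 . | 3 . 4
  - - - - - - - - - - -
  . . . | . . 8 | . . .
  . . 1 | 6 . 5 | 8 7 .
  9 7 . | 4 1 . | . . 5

Step 1. [r6c8∈{1}] r6c8 has the single candidate 1, so r6c8=1.
Step 2. [r9c8∈{2}] r9c8 is down to just 2. So r9c8=2.
Step 3. [r2c7∈{1,4,7}] across row 2, 4 lands solely at r2c7, so r2c7=4.
Step 4. [r1c6∈{2,6}] col 6 places 2 nowhere but r1c6 ⇒ r1c6=2.
Step 5. [r3c5∈{9}] only 9 remains possible at r3c5 ⇒ r3c5=9.
Step 6. [r3c4∈{1}] only 1 remains possible at r3c4 ⇒ r3c4=1.
Step 7. [r4c2∈{1,3,5,6}] across row 4, 1 lands solely at r4c2. So r4c2=1.
Step 8. [r9c7∈{6}] only 6 remains possible at r9c7. So r9c7=6.
Step 9. [r7c4∈{7,9}] r7c4 is the only open cell in box 8 admitting 9, so r7c4=9.
Step 10. [r4c3∈{5,6,7,9}] in row 4, 9 fits only at r4c3. So r4c3=9.
Step 11. [r9c6∈{3}] only 3 remains possible at r9c6 ⇒ r9c6=3.
Step 12. [r3c9∈{2}] r3c9 is down to just 2, so r3c9=2.
Step 13. [r8c5∈{2}] r8c5 has the single candidate 2 ⇒ r8c5=2.
Step 14. [r8c2∈{3}] only 3 remains possible at r8c2. So r8c2=3.
Step 15. [r5c2∈{6}] nothing but 6 survives at r5c2, so r5c2=6.
Step 16. [r1c2∈{5}] nothing but 5 survives at r1c2 ⇒ r1c2=5.
Step 17. [r5c9∈{7}] nothing but 7 survives at r5c9, so r5c9=7.
Step 18. [r2c1∈{6,7}] 7 has one home in row 2: r2c1, so r2c1=7.
Step 19. [r6c3∈{5,7,8}] col 3 places 7 nowhere but r6c3. So r6c3=7.
Step 20. [r4c1∈{3,5}] box 4 places 5 nowhere but r4c1 ⇒ r4c1=5.
Step 21. [r7c1∈{4,6}] col 1 places 6 nowhere but r7c1, so r7c1=6.
Step 22. [r4c5∈{3,7}] in row 4, 3 fits only at r4c5, so r4c5=3.
Step 23. [r7c9∈{1,3}] 3 has one home in row 7: r7c9 ⇒ r7c9=3.
Step 24. [r7c7∈{1}] r7c7 has the single candidate 1, so r7c7=1.
Step 25. [r4c4∈{7}] r4c4's peers cover all but 7 ⇒ r4c4=7.
Step 26. [r1c7∈{7}] nothing but 7 survives at r1c7 ⇒ r1c7=7.
Step 27. [r8c9∈{9}] r8c9 is down to just 9. So r8c9=9.
Step 28. [r4c9∈{6}] r4c9 is down to just 6 ⇒ r4c9=6.
Step 29. [r5c1∈{3}] r5c1's peers cover all but 3. So r5c1=3.
Step 30. [r1c5∈{4}] only 4 remains possible at r1c5 ⇒ r1c5=4.
Step 31. [r2c4∈{8}] r2c4's peers cover all but 8 ⇒ r2c4=8.
Step 32. [r5c6∈{1}] r5c6 is down to just 1. So r5c6=1.
Step 33. [r7c8∈{4}] r7c8 has the single candidate 4, so r7c8=4.
Step 34. [r2c9∈{1}] r2c9 has the single candidate 1, so r2c9=1.
Step 35. [r8c1∈{4}] r8c1's peers cover all but 4 ⇒ r8c1=4.
Step 36. [r1c3∈{6}] r1c3 has the single candidate 6, so r1c3=6.
Step 37. [r7c2∈{2}] r7c2's peers cover all but 2, so r7c2=2.
Step 38. [r3c7∈{5}] r3c7 has the single candidate 5 ⇒ r3c7=5.
Step 39. [r7c5∈{7}] nothing but 7 survives at r7c5, so r7c5=7.
Step 40. [r2c6∈{6}] nothing but 6 survives at r2c6. So r2c6=6.
Step 41. [r6c2∈{8}] r6c2 is down to just 8, so r6c2=8.
Step 42. [r7c3∈{5}] nothing but 5 survives at r7c3, so r7c3=5.
Step 43. [r6c6∈{9}] r6c6's peers cover all but 9 ⇒ r6c6=9.
Step 44. [r9c3∈{8}] only 8 remains possible at r9c3 ⇒ r9c3=8.
Step 45. [r6c4∈{5}] nothing but 5 survives at r6c4 ⇒ r6c4=5.
Step 46. [r4c7∈{2}] r4c7 has the single candidate 2. So r4c7=2.

Answer: 1 5 6 3 4 2 7 9 8 / 7 9 2 8 5 6 4 3 1 / 8 4 3 1 9 7 5 6 2 / 5 1 9 7 3 4 2 8 6 / 3 6 4 2 8 1 9 5 7 / 2 8 7 5 6 9 3 1 4 / 6 2 5 9 7 8 1 4 3 / 4 3 1 6 2 5 8 7 9 / 9 7 8 4 1 3 6 2 5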